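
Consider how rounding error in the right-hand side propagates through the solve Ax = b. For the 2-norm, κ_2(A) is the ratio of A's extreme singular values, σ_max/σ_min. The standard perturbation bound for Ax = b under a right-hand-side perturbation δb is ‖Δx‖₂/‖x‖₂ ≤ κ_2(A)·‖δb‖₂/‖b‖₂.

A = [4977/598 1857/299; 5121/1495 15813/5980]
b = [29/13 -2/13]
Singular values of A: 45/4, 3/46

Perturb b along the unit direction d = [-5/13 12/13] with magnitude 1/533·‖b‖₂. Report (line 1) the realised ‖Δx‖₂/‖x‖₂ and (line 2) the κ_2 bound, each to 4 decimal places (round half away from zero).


largest singular value 45/4, smallest 3/46
condition number: (45/4) ÷ (3/46) = 172.5000
bound on ‖Δx‖/‖x‖: κ·ε = 172.5000·1/533 = 0.3236
solve Ax = b  →  x = [9.3422 -12.1600]
‖b‖ = 2.2361, ‖x‖ = 15.3344
δb = ε·‖b‖·d = [-0.0016 0.0039]; solving A·Δx = δb gives ‖Δx‖ = 0.0643
relative error = 0.0042
tightness: 0.0042 against a bound of 0.3236 (unrounded ratio ≈ 0.0130)

0.0042
0.3236


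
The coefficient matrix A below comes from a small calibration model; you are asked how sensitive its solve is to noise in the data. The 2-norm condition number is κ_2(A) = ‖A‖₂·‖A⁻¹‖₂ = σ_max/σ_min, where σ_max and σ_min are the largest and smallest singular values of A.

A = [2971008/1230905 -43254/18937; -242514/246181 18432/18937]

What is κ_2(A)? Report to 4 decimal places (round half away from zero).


130.6000

M = AᵀA = [60930263556/8965249225 -11604466944/1793049845; -11604466944/1793049845 2210647140/358609969]. tr(M)=138164616/10660225, det(M)=104976/10660225
eigenvalues of AᵀA: λ = (tr ± √(tr²−4·det))/2 = 324/25, 324/426409
σ_max=√(324/25)=(18/5), σ_min=√(324/426409)=(18/653) → κ = 130.6000


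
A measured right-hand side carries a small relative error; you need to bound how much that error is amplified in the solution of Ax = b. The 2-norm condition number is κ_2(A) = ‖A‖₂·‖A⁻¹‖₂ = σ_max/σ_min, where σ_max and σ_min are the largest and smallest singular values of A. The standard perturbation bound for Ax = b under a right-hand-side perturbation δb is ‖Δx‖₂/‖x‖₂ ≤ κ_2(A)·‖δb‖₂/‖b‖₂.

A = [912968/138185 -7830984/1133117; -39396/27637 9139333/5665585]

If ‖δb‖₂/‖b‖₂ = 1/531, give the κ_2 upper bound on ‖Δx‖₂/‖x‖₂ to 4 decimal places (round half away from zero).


0.2243

AᵀA = [872311689424/19095094225 -36631663236/763803769; -36631663236/763803769 961710391369/19095094225]; tr = 2180763473/22705225, det = 368947264/567630625
λ_max, λ_min = (2180763473/22705225 ± √190175560010730441/20621089692025)/2 = 2401/25, 153664/22705225
σ_max=√(2401/25)=(49/5), σ_min=√(153664/22705225)=(392/4765) → κ = 119.1250
perturbation bound = 119.1250·1/531 = 0.2243


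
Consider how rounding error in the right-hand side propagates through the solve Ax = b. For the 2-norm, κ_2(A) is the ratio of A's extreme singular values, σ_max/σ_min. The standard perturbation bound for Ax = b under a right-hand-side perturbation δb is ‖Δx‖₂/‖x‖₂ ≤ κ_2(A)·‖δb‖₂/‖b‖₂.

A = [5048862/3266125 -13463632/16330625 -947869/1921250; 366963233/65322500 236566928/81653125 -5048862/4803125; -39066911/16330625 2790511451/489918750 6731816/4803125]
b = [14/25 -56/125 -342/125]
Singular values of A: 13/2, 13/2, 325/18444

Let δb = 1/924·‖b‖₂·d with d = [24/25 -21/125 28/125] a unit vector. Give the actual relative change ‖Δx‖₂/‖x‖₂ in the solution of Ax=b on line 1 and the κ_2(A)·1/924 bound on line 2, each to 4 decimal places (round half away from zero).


largest singular value 13/2, smallest 325/18444
κ = σ_max/σ_min = (13/2)/(325/18444) = 368.8800
κ_2(A)·‖δb‖/‖b‖ = 0.3992
solve Ax = b  →  x = [0.1158 -0.4105 -0.0862]
‖b‖ = 2.8284, ‖x‖ = 0.4351
with δb = [0.0029 -0.0005 0.0007], A·Δx = δb → ‖Δx‖ = 0.1737
realised ‖Δx‖/‖x‖ = 0.3992
so the bound is sharp here: realised error equals the bound

0.3992
0.3992


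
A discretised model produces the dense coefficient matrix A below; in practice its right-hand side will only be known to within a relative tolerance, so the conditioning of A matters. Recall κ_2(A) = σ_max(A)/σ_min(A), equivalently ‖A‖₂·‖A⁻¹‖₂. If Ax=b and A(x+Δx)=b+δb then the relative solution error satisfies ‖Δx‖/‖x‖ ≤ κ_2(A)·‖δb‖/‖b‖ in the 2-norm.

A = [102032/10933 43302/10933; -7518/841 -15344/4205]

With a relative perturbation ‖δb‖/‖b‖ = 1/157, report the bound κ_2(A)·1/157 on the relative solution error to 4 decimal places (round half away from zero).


0.9236

AᵀA = [23736580/142129 49448448/710645; 49448448/710645 103050724/3553225]; tr = 4121096/21025, det = 38416/21025
char-poly roots: 196 and 196/21025
κ = σ_max/σ_min = 14/(14/145) = 145.0000
κ_2(A)·‖δb‖/‖b‖ = 0.9236


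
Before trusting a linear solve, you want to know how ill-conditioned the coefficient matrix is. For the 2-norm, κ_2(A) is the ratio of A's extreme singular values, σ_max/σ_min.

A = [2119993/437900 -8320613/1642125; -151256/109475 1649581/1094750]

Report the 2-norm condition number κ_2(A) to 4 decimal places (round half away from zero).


form AᵀA = [7776678977/306810256 -30618712733/1150538460; -30618712733/1150538460 482272736101/17258076900] with trace 4374368269/82083600 and determinant 28398241/328334400
char-poly roots: 5329/100 and 5329/3283344
κ = σ_max/σ_min = (73/10)/(73/1812) = 181.2000

181.2000


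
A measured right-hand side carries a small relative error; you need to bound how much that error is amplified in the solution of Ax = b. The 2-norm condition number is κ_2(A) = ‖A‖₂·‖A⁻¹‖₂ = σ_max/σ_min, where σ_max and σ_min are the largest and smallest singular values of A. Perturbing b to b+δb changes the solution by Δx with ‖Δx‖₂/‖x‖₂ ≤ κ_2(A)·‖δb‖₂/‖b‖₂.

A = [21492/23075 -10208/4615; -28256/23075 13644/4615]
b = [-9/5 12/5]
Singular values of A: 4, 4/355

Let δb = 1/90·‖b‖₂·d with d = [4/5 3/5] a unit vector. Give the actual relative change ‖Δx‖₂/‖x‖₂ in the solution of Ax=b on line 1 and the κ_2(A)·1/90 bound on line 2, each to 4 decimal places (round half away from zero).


3.9444
3.9444

largest singular value 4, smallest 4/355
condition number: 4 ÷ (4/355) = 355.0000
perturbation bound = 355.0000·1/90 = 3.9444
solve Ax = b  →  x = [-0.2885 0.6923]
‖b‖₂ = 3.0000 and ‖x‖₂ = 0.7500
Δx = A⁻¹·δb where δb = 1/90·3.0000·d; ‖Δx‖ = 2.9583
realised ‖Δx‖/‖x‖ = 3.9444
realised/bound = 1 exactly: the bound is attained for this b and d


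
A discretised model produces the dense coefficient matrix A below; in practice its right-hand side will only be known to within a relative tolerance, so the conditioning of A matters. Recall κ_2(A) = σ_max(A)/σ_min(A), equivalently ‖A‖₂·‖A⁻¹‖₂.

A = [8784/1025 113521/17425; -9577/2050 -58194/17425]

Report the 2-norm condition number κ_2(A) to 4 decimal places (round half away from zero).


M = AᵀA = [400353553/4202500 75048849/1050625; 75048849/1050625 56309893/1050625]. tr(M)=1000949/6724, det(M)=13845841/4202500
char-poly roots: 3721/25 and 3721/168100
κ = σ_max/σ_min = (61/5)/(61/410) = 82.0000

82.0000


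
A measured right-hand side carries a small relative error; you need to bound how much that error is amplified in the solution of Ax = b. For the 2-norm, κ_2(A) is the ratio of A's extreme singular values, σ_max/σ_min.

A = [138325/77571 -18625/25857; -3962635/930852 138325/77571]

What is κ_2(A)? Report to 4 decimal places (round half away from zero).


220.3200

form AᵀA = [109217421025/5127132816 -3792179875/427261068; -3792179875/427261068 131691250/35605089] with trace 758467225/30338064 and determinant 390625/30338064
λ_max, λ_min = (758467225/30338064 ± √575225128174200625/920398127268096)/2 = 25, 15625/30338064
so κ_2 = √(25 / (15625/30338064)) = 220.3200


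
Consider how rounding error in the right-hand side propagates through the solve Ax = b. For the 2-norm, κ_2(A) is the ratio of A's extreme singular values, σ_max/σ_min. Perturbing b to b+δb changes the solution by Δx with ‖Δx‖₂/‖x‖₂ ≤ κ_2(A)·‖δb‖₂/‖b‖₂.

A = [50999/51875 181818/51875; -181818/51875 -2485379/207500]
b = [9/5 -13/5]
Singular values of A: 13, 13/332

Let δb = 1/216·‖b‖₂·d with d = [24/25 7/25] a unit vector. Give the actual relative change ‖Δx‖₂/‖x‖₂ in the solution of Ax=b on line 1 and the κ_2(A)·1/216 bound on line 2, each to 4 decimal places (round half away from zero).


0.0146
1.5370

largest singular value 13, smallest 13/332
κ = σ_max/σ_min = 13/(13/332) = 332.0000
perturbation bound = 332.0000·1/216 = 1.5370
solve Ax = b  →  x = [-24.4523 7.3723]
‖b‖₂ = 3.1623 and ‖x‖₂ = 25.5395
re-solving with b+δb shifts x by Δx of norm 0.3739
dividing the unrounded norms, ‖Δx‖/‖x‖ = 0.0146
tightness: 0.0146 against a bound of 1.5370 (unrounded ratio ≈ 0.0095)


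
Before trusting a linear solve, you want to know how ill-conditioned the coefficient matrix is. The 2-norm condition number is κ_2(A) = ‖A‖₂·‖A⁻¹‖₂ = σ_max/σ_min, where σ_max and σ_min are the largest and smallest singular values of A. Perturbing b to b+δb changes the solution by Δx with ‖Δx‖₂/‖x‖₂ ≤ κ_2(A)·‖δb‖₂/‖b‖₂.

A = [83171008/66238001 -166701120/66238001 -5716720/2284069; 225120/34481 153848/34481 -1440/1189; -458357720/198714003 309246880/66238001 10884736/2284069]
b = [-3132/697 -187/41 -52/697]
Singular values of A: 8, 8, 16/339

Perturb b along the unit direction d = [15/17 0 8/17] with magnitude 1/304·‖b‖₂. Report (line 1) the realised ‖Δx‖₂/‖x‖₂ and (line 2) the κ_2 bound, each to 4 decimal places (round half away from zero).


0.0053
0.5576

from the listed singular values, σ₁ = 8, σ_n = 16/339
condition number: 8 ÷ (16/339) = 169.5000
perturbation bound = 169.5000·1/304 = 0.5576
solve Ax = b  →  x = [-40.8585 42.1764 -61.1121]
‖b‖₂ = 6.4031 and ‖x‖₂ = 84.7523
Δx = A⁻¹·δb where δb = 1/304·6.4031·d; ‖Δx‖ = 0.4463
dividing the unrounded norms, ‖Δx‖/‖x‖ = 0.0053
tightness: 0.0053 against a bound of 0.5576 (unrounded ratio ≈ 0.0094)


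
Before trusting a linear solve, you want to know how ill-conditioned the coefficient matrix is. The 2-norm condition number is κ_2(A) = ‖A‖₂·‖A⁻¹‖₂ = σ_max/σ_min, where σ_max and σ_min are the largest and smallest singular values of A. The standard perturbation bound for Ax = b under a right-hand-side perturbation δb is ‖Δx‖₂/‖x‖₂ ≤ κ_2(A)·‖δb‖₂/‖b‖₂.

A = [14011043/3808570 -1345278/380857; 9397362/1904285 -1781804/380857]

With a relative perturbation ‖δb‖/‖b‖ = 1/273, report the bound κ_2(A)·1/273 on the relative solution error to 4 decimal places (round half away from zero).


1.2027

M = AᵀA = [21982039047361/580208217796 -5233726230705/145052054449; -5233726230705/145052054449 4984598391700/145052054449]. tr(M)=49845936521/689902756, det(M)=8352100/172475689
eigenvalues of AᵀA: λ = (tr ± √(tr²−4·det))/2 = 289/4, 115600/172475689
κ = σ_max/σ_min = (17/2)/(340/13133) = 328.3250
κ_2(A)·‖δb‖/‖b‖ = 1.2027


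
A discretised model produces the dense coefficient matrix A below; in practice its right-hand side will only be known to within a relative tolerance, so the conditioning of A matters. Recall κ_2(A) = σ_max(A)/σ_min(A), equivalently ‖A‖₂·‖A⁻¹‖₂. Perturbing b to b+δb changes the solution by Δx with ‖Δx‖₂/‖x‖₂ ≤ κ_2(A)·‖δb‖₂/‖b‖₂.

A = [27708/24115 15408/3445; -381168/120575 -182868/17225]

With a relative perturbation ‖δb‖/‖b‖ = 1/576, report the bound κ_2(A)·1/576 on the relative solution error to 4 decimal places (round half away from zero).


form AᵀA = [973268496/86025625 475600896/12289375; 475600896/12289375 232993296/1755625] with trace 19823904/137641 and determinant 518400/137641
λ_max, λ_min = (19823904/137641 ± √392701757423616/18945044881)/2 = 144, 3600/137641
so κ_2 = √(144 / (3600/137641)) = 74.2000
perturbation bound = 74.2000·1/576 = 0.1288

0.1288


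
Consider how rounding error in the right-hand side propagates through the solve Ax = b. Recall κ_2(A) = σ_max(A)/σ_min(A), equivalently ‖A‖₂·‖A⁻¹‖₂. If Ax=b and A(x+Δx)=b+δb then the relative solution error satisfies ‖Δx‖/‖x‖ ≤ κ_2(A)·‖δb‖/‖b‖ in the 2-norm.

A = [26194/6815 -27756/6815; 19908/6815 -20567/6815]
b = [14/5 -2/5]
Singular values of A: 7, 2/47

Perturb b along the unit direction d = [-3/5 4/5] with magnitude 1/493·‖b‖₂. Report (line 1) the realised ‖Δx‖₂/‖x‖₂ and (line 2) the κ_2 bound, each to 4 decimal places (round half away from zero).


largest singular value 7, smallest 2/47
κ = σ_max/σ_min = 7/(2/47) = 164.5000
worst-case relative error ≤ 164.5000 × 1/493 = 0.3337
solve Ax = b  →  x = [-33.8374 -32.6207]
2-norm of b is 2.8284; of x, 47.0009
re-solving with b+δb shifts x by Δx of norm 0.1348
relative error = 0.0029
so the bound overstates the realised error by a factor of ≈ 116.3212 (computed from the unrounded values)

0.0029
0.3337


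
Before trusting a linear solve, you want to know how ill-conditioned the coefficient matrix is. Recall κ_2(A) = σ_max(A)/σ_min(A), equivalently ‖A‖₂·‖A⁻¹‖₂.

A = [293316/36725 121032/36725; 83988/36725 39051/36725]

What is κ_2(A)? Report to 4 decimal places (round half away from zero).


84.7500

AᵀA = [148941216/2157961 62048700/2157961; 62048700/2157961 25877961/2157961]; tr = 1034433/12769, det = 11664/12769
eigenvalues of AᵀA: λ = (tr ± √(tr²−4·det))/2 = 81, 144/12769
κ = σ_max/σ_min = 9/(12/113) = 84.7500


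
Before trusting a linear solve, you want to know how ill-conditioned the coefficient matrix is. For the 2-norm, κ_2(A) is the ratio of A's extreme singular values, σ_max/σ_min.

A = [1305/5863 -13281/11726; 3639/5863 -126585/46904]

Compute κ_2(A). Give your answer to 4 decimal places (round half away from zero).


form AᵀA = [88434/203401 -3135915/1627208; -3135915/1627208 111514329/13017664] with trace 69705/7744 and determinant 81/7744
λ_max, λ_min = (69705/7744 ± √4856277969/59969536)/2 = 9, 9/7744
so κ_2 = √(9 / (9/7744)) = 88.0000

88.0000


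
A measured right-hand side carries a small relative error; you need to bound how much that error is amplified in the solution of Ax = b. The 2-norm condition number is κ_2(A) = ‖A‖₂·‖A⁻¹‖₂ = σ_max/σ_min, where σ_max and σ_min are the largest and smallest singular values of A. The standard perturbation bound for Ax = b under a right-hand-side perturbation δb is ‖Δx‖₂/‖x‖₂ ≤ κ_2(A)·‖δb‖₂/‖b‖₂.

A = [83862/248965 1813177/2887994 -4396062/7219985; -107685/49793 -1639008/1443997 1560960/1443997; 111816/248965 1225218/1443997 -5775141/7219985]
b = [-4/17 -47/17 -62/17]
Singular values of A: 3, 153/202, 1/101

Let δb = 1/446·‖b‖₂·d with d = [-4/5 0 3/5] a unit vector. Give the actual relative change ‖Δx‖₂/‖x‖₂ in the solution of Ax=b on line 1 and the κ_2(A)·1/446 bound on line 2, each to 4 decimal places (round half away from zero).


0.0051
0.6794

largest singular value 3, smallest 1/101
condition number: 3 ÷ (1/101) = 303.0000
worst-case relative error ≤ 303.0000 × 1/446 = 0.6794
solve Ax = b  →  x = [3.8835 -141.9131 -143.7970]
2-norm of b is 4.5826; of x, 202.0693
Δx = A⁻¹·δb where δb = 1/446·4.5826·d; ‖Δx‖ = 1.0378
relative error = 0.0051
tightness: 0.0051 against a bound of 0.6794 (unrounded ratio ≈ 0.0076)


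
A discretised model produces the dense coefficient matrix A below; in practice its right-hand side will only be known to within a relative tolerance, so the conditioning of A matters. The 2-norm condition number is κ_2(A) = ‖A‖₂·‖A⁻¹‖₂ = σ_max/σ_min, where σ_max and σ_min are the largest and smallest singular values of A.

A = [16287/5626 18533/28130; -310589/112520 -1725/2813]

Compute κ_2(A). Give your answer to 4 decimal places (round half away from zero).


form AᵀA = [240870481/15054400 1354887/376360; 1354887/376360 762229/940900] with trace 50613229/3010880 and determinant 2825761/1505440000
char-poly roots: 1681/100 and 1681/15054400
κ = σ_max/σ_min = (41/10)/(41/3880) = 388.0000

388.0000


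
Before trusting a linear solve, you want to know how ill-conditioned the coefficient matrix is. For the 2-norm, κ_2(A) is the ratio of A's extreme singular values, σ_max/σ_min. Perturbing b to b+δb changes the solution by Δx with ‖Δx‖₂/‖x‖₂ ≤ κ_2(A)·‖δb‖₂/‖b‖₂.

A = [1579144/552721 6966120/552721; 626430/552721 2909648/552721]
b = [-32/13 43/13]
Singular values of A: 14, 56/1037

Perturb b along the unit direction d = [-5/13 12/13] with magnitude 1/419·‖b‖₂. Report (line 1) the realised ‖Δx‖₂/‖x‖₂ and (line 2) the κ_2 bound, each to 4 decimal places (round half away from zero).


from the listed singular values, σ₁ = 14, σ_n = 56/1037
condition number: 14 ÷ (56/1037) = 259.2500
worst-case relative error ≤ 259.2500 × 1/419 = 0.6187
solve Ax = b  →  x = [-72.2805 16.1899]
2-norm of b is 4.1231; of x, 74.0715
δb = ε·‖b‖·d = [-0.0038 0.0091]; solving A·Δx = δb gives ‖Δx‖ = 0.1822
dividing the unrounded norms, ‖Δx‖/‖x‖ = 0.0025
tightness: 0.0025 against a bound of 0.6187 (unrounded ratio ≈ 0.0040)

0.0025
0.6187


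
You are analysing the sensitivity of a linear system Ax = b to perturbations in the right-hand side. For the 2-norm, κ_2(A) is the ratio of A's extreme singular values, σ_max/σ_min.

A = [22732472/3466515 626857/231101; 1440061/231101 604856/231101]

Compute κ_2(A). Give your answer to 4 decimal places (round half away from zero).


form AᵀA = [1169280394849/14288616225 32479729184/952574415; 32479729184/952574415 902259785/63504961] with trace 8120052346/84548025 and determinant 5764801/84548025
λ_max, λ_min = (8120052346/84548025 ± √65933300491623831616/7148368531400625)/2 = 2401/25, 2401/3381921
σ_max=√(2401/25)=(49/5), σ_min=√(2401/3381921)=(49/1839) → κ = 367.8000

367.8000


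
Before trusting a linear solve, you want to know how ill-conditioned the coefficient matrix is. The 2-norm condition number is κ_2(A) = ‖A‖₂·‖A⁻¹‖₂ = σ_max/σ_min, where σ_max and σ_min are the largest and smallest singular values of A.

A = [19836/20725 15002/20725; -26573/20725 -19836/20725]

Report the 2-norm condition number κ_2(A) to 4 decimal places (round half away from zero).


AᵀA = [43983649/17181025 32987268/17181025; 32987268/17181025 24741076/17181025]; tr = 2748989/687241, det = 100/687241
solving λ² − 2748989/687241·λ + 100/687241 = 0 gives λ = 4, 25/687241
κ_2(A) = √(λ_max/λ_min) = √(4 / (25/687241)) = 331.6000

331.6000


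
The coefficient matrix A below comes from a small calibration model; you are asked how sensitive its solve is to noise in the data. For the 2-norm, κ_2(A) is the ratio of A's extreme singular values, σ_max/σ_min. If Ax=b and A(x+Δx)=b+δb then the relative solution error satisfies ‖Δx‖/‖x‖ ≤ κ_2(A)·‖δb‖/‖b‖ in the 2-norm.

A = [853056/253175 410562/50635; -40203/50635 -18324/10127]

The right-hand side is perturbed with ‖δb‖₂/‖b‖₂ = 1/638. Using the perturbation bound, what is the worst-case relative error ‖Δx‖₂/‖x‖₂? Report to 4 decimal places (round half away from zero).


0.3723

form AᵀA = [456937281/38130625 219303612/7626125; 219303612/7626125 105267924/1525225] with trace 18275949/225625 and determinant 26244/225625
λ_max, λ_min = (18275949/225625 ± √333986626640601/50906640625)/2 = 81, 324/225625
σ_max=√81=9, σ_min=√(324/225625)=(18/475) → κ = 237.5000
worst-case relative error ≤ 237.5000 × 1/638 = 0.3723


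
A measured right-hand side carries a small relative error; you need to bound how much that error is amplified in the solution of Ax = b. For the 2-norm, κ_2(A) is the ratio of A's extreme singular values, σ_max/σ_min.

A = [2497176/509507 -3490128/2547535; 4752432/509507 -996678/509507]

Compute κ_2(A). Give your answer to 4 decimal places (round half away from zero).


AᵀA = [99728366400/898260841 -112106179872/4491304205; -112106179872/4491304205 128080170756/22456521025]; tr = 1559363076/13359025, det = 136048896/13359025
char-poly roots: 2916/25 and 46656/534361
κ = σ_max/σ_min = (54/5)/(216/731) = 36.5500

36.5500


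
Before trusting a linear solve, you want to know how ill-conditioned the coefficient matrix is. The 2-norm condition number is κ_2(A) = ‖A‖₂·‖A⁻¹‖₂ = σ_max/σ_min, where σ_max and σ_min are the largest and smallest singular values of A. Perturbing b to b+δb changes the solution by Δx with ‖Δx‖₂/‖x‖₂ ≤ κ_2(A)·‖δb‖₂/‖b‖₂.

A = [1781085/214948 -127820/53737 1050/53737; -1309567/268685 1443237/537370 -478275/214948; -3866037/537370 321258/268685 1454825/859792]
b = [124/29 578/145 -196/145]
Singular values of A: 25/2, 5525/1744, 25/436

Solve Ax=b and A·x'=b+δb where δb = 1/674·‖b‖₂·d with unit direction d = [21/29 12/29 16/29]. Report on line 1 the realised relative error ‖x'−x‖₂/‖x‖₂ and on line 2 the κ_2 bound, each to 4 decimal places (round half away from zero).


σ_max = 25/2, σ_min = 25/436
κ_2(A) = (25/2) / (25/436) = 218.0000
worst-case relative error ≤ 218.0000 × 1/674 = 0.3234
solve Ax = b  →  x = [17.5548 59.6164 31.7142]
2-norm of b is 6.0000; of x, 69.7716
δb = ε·‖b‖·d = [0.0064 0.0037 0.0049]; solving A·Δx = δb gives ‖Δx‖ = 0.1553
realised ‖Δx‖/‖x‖ = 0.0022
realised/bound (from unrounded values) ≈ 0.0069

0.0022
0.3234


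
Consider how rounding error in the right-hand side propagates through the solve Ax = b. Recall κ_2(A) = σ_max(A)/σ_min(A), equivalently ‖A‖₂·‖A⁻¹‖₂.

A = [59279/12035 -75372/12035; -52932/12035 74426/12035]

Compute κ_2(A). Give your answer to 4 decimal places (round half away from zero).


AᵀA = [1501973/34445 -1999404/34445; -1999404/34445 2668292/34445]; tr = 834053/6889, det = 58564/6889
solving λ² − 834053/6889·λ + 58564/6889 = 0 gives λ = 121, 484/6889
σ_max=√121=11, σ_min=√(484/6889)=(22/83) → κ = 41.5000

41.5000


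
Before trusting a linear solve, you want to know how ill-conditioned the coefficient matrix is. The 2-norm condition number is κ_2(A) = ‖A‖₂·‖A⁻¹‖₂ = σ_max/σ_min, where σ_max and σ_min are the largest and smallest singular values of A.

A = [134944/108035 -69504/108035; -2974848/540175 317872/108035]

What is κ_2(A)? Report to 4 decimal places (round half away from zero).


310.0000

AᵀA = [5535376384/173580625 -590432256/34716125; -590432256/34716125 2519296/277729]; tr = 24601856/600625, det = 262144/15015625
solving λ² − 24601856/600625·λ + 262144/15015625 = 0 gives λ = 1024/25, 256/600625
σ_max=√(1024/25)=(32/5), σ_min=√(256/600625)=(16/775) → κ = 310.0000


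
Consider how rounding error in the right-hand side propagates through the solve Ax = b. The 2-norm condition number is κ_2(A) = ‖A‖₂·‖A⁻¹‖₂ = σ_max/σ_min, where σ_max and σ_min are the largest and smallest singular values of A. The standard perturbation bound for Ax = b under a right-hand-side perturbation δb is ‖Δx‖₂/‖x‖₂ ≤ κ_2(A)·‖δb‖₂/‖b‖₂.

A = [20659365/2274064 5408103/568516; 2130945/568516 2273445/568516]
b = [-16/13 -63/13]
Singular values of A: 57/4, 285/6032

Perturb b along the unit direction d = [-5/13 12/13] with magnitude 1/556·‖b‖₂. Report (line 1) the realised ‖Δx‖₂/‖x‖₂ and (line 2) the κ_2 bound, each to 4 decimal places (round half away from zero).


0.0022
0.5424

from the listed singular values, σ₁ = 57/4, σ_n = 285/6032
condition number: (57/4) ÷ (285/6032) = 301.6000
bound on ‖Δx‖/‖x‖: κ·ε = 301.6000·1/556 = 0.5424
solve Ax = b  →  x = [61.1601 -58.5384]
‖b‖ = 5.0000, ‖x‖ = 84.6599
re-solving with b+δb shifts x by Δx of norm 0.1903
relative error = 0.0022
realised/bound (from unrounded values) ≈ 0.0041


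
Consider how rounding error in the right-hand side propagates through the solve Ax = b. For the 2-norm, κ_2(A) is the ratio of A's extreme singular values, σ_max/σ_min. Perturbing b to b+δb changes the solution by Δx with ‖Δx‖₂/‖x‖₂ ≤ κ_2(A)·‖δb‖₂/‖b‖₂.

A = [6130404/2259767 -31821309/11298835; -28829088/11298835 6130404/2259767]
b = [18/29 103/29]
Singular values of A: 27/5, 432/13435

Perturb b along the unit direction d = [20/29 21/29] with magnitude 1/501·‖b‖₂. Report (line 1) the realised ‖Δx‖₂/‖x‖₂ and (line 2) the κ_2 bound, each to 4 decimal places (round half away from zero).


0.0024
0.3352

from the listed singular values, σ₁ = 27/5, σ_n = 432/13435
κ_2(A) = (27/5) / (432/13435) = 167.9375
perturbation bound = 167.9375·1/501 = 0.3352
solve Ax = b  →  x = [67.3056 64.6121]
2-norm of b is 3.6056; of x, 93.2993
with δb = [0.0050 0.0052], A·Δx = δb → ‖Δx‖ = 0.2238
realised ‖Δx‖/‖x‖ = 0.0024
realised/bound (from unrounded values) ≈ 0.0072


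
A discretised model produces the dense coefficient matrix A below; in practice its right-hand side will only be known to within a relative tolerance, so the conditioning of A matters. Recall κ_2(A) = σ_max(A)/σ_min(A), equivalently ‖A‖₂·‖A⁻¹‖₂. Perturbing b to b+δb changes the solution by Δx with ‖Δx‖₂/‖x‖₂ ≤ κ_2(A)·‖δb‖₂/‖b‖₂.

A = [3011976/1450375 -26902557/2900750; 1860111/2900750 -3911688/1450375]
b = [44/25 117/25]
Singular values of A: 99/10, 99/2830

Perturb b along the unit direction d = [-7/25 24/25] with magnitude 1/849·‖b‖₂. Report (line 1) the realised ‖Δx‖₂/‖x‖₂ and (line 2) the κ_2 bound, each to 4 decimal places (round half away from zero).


0.0015
0.3333

from the listed singular values, σ₁ = 99/10, σ_n = 99/2830
κ = σ_max/σ_min = (99/10)/(99/2830) = 283.0000
bound on ‖Δx‖/‖x‖: κ·ε = 283.0000·1/849 = 0.3333
solve Ax = b  →  x = [111.6211 24.8041]
‖b‖ = 5.0000, ‖x‖ = 114.3438
Δx = A⁻¹·δb where δb = 1/849·5.0000·d; ‖Δx‖ = 0.1684
relative error = 0.0015
so the bound overstates the realised error by a factor of ≈ 226.4008 (computed from the unrounded values)


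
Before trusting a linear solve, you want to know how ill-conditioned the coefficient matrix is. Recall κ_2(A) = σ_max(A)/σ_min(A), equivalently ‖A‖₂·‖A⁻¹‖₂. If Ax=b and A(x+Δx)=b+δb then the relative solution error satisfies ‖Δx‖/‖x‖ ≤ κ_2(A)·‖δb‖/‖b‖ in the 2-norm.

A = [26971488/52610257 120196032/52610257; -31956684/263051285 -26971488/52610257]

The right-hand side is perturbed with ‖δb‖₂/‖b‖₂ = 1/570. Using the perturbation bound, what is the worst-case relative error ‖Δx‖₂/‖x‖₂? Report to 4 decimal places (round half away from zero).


0.6863

AᵀA = [11426388325776/41163580333225 10155412547712/8232716066645; 10155412547712/8232716066645 9027095344128/1646543213329]; tr = 141049239696/24487555225, det = 5308416/24487555225
char-poly roots: 144/25 and 36864/979502209
κ_2(A) = √(λ_max/λ_min) = √((144/25) / (36864/979502209)) = 391.2125
perturbation bound = 391.2125·1/570 = 0.6863


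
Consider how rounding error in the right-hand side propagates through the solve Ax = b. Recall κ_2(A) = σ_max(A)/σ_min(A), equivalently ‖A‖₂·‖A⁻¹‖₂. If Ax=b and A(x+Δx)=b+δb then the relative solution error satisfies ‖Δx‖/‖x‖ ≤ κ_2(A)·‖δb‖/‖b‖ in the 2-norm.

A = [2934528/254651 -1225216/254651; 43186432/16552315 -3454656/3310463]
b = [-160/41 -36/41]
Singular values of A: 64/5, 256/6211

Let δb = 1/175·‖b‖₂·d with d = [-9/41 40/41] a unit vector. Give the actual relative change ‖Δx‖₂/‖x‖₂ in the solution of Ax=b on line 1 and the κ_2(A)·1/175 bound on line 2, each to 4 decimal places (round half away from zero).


σ_max = 64/5, σ_min = 256/6211
condition number: (64/5) ÷ (256/6211) = 310.5500
bound on ‖Δx‖/‖x‖: κ·ε = 310.5500·1/175 = 1.7746
solve Ax = b  →  x = [-0.2885 0.1202]
2-norm of b is 4.0000; of x, 0.3125
δb = ε·‖b‖·d = [-0.0050 0.0223]; solving A·Δx = δb gives ‖Δx‖ = 0.5546
dividing the unrounded norms, ‖Δx‖/‖x‖ = 1.7746
tightness: 1.7746 against a bound of 1.7746; the bound is attained (ratio 1)

1.7746
1.7746


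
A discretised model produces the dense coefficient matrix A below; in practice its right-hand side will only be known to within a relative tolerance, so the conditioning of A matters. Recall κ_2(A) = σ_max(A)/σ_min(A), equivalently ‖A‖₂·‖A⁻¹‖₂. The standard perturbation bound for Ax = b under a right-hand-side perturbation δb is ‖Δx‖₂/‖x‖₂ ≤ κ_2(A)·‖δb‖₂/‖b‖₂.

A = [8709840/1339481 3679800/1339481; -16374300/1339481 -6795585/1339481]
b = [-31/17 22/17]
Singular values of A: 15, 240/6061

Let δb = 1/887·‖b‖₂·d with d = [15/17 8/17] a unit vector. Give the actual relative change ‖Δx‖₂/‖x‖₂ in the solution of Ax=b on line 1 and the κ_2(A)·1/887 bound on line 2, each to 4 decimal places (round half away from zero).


0.0025
0.4271

from the listed singular values, σ₁ = 15, σ_n = 240/6061
κ = σ_max/σ_min = 15/(240/6061) = 378.8125
worst-case relative error ≤ 378.8125 × 1/887 = 0.4271
solve Ax = b  →  x = [9.5901 -23.3628]
‖b‖₂ = 2.2361 and ‖x‖₂ = 25.2545
δb = ε·‖b‖·d = [0.0022 0.0012]; solving A·Δx = δb gives ‖Δx‖ = 0.0637
realised ‖Δx‖/‖x‖ = 0.0025
so the bound overstates the realised error by a factor of ≈ 169.4125 (computed from the unrounded values)


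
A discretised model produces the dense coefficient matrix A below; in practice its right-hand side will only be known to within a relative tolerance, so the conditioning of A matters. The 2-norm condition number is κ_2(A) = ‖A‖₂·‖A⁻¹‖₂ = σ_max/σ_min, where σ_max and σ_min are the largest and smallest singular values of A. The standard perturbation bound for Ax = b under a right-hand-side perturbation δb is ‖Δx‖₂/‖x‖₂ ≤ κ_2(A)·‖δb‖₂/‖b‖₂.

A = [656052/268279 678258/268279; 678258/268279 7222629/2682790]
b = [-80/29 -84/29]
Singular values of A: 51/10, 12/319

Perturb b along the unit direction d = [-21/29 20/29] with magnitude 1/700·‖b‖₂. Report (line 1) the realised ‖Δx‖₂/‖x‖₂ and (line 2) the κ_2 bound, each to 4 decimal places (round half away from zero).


0.1937
0.1937

largest singular value 51/10, smallest 12/319
condition number: (51/10) ÷ (12/319) = 135.5750
worst-case relative error ≤ 135.5750 × 1/700 = 0.1937
solve Ax = b  →  x = [-0.5409 -0.5680]
‖b‖ = 4.0000, ‖x‖ = 0.7843
δb = ε·‖b‖·d = [-0.0041 0.0039]; solving A·Δx = δb gives ‖Δx‖ = 0.1519
realised ‖Δx‖/‖x‖ = 0.1937
tightness: 0.1937 against a bound of 0.1937; the bound is attained (ratio 1)


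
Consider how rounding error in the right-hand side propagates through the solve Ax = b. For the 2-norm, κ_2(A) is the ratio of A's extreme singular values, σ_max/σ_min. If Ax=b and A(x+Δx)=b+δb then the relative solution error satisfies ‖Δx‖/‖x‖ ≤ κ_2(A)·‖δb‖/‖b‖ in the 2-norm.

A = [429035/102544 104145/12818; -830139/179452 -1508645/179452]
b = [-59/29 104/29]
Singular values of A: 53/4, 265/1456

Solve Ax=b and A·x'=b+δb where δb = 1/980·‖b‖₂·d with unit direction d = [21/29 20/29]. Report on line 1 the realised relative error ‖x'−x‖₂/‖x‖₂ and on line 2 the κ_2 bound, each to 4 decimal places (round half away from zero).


largest singular value 53/4, smallest 265/1456
κ = σ_max/σ_min = (53/4)/(265/1456) = 72.8000
perturbation bound = 72.8000·1/980 = 0.0743
solve Ax = b  →  x = [-4.9900 2.3192]
‖b‖ = 4.1231, ‖x‖ = 5.5026
δb = ε·‖b‖·d = [0.0030 0.0029]; solving A·Δx = δb gives ‖Δx‖ = 0.0231
realised ‖Δx‖/‖x‖ = 0.0042
so the bound overstates the realised error by a factor of ≈ 17.6832 (computed from the unrounded values)

0.0042
0.0743


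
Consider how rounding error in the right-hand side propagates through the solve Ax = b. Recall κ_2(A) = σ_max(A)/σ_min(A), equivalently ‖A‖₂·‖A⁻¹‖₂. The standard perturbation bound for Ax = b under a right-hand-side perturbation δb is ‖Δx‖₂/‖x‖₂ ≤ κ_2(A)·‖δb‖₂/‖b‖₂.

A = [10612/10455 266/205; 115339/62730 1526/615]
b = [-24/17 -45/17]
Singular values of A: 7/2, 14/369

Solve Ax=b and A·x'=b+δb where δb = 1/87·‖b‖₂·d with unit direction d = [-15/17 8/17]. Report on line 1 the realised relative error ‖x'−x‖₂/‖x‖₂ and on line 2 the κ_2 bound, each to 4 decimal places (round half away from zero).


from the listed singular values, σ₁ = 7/2, σ_n = 14/369
κ = σ_max/σ_min = (7/2)/(14/369) = 92.2500
perturbation bound = 92.2500·1/87 = 1.0603
solve Ax = b  →  x = [-0.5143 -0.6857]
2-norm of b is 3.0000; of x, 0.8571
Δx = A⁻¹·δb where δb = 1/87·3.0000·d; ‖Δx‖ = 0.9089
relative error = 1.0603
so the bound is sharp here: realised error equals the bound

1.0603
1.0603


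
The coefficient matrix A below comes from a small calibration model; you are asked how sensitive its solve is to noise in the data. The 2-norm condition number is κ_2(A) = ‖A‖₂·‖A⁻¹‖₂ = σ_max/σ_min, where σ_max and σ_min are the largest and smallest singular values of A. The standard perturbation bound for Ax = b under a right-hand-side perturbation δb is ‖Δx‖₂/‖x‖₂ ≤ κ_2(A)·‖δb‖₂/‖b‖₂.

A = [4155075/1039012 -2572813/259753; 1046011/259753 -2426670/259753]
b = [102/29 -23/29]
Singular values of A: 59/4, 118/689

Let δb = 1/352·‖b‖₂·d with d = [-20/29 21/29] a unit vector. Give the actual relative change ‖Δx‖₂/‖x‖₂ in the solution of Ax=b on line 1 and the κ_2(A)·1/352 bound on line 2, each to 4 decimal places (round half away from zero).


0.0034
0.2447

from the listed singular values, σ₁ = 59/4, σ_n = 118/689
κ_2(A) = (59/4) / (118/689) = 86.1250
perturbation bound = 86.1250·1/352 = 0.2447
solve Ax = b  →  x = [-16.1173 -6.8625]
2-norm of b is 3.6056; of x, 17.5175
with δb = [-0.0071 0.0074], A·Δx = δb → ‖Δx‖ = 0.0598
dividing the unrounded norms, ‖Δx‖/‖x‖ = 0.0034
so the bound overstates the realised error by a factor of ≈ 71.6625 (computed from the unrounded values)


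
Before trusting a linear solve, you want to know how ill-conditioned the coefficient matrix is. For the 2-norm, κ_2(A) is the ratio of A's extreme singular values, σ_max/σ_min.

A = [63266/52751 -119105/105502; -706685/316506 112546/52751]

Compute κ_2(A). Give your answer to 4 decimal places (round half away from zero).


321.0000

AᵀA = [2226632569/346629924 -176713600/28885827; -176713600/28885827 224402801/38514436]; tr = 2524529/206082, det = 2401/1648656
eigenvalues of AᵀA: λ = (tr ± √(tr²−4·det))/2 = 49/4, 49/412164
κ = σ_max/σ_min = (7/2)/(7/642) = 321.0000


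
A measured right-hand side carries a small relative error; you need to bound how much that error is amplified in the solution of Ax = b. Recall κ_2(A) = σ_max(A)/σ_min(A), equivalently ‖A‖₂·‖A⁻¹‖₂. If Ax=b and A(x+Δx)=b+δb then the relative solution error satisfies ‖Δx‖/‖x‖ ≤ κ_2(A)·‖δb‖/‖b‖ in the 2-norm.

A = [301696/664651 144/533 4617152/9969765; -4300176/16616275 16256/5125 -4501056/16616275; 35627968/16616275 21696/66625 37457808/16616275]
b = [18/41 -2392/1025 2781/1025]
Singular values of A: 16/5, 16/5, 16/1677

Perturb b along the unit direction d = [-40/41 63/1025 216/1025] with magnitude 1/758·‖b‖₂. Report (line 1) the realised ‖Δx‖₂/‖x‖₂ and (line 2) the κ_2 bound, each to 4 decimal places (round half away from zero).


σ_max = 16/5, σ_min = 16/1677
condition number: (16/5) ÷ (16/1677) = 335.4000
κ_2(A)·‖δb‖/‖b‖ = 0.4425
solve Ax = b  →  x = [0.6466 -0.6250 0.6789]
‖b‖ = 3.6056, ‖x‖ = 1.1267
with δb = [-0.0046 0.0003 0.0010], A·Δx = δb → ‖Δx‖ = 0.4986
realised ‖Δx‖/‖x‖ = 0.4425
tightness: 0.4425 against a bound of 0.4425; the bound is attained (ratio 1)

0.4425
0.4425


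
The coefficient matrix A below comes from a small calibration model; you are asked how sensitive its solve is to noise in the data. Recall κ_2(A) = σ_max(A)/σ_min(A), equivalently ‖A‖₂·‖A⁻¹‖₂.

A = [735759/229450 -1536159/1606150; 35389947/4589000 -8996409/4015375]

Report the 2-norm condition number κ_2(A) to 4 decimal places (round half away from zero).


form AᵀA = [8692218172161/124609000000 -2218311113517/109032875000; -2218311113517/109032875000 2264710718421/381615062500] with trace 739446499089/9769345600 and determinant 57289761/1563095296
λ_max, λ_min = (739446499089/9769345600 ± √546767132928114717789921/95440113452239360000)/2 = 7569/100, 189225/390773824
so κ_2 = √((7569/100) / (189225/390773824)) = 395.3600

395.3600


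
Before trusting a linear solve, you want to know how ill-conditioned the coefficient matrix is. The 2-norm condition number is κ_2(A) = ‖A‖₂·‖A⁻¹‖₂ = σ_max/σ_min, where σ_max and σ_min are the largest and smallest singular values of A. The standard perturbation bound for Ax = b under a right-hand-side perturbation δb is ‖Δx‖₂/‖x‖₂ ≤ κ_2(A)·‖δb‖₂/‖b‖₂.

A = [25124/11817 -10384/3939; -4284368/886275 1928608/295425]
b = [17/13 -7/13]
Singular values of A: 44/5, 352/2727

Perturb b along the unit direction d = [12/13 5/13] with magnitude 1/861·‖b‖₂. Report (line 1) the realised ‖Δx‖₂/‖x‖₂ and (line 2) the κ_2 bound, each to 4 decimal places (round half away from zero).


from the listed singular values, σ₁ = 44/5, σ_n = 352/2727
κ_2(A) = (44/5) / (352/2727) = 68.1750
worst-case relative error ≤ 68.1750 × 1/861 = 0.0792
solve Ax = b  →  x = [6.2659 4.5574]
2-norm of b is 1.4142; of x, 7.7480
re-solving with b+δb shifts x by Δx of norm 0.0127
relative error = 0.0016
so the bound overstates the realised error by a factor of ≈ 48.2122 (computed from the unrounded values)

0.0016
0.0792


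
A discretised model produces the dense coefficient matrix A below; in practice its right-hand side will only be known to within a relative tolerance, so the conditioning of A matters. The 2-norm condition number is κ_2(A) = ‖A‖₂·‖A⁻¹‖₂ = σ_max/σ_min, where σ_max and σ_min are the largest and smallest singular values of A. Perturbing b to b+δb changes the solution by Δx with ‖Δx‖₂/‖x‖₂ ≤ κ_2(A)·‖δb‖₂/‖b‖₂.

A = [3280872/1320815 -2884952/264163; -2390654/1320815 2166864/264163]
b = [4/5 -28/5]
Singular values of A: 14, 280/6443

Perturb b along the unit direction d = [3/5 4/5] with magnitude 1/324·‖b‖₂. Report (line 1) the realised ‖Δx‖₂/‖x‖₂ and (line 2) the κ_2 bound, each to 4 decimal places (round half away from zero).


0.0044
0.9943

from the listed singular values, σ₁ = 14, σ_n = 280/6443
κ_2(A) = 14 / (280/6443) = 322.1500
bound on ‖Δx‖/‖x‖: κ·ε = 322.1500·1/324 = 0.9943
solve Ax = b  →  x = [-89.7352 -20.4833]
2-norm of b is 5.6569; of x, 92.0433
re-solving with b+δb shifts x by Δx of norm 0.4018
relative error = 0.0044
tightness: 0.0044 against a bound of 0.9943 (unrounded ratio ≈ 0.0044)


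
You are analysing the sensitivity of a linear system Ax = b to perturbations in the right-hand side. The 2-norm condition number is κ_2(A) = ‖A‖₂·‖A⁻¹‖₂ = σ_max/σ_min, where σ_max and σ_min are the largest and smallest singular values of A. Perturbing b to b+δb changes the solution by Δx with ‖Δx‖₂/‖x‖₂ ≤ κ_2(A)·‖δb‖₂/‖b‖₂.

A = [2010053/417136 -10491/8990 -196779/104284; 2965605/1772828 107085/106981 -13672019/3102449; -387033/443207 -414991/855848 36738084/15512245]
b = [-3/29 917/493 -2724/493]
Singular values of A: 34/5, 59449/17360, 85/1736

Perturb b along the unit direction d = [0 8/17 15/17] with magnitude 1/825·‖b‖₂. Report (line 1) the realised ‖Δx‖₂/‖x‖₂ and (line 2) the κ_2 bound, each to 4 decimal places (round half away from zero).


largest singular value 34/5, smallest 85/1736
κ_2(A) = (34/5) / (85/1736) = 138.8800
κ_2(A)·‖δb‖/‖b‖ = 0.1683
solve Ax = b  →  x = [-28.0945 -71.6708 -27.3659]
2-norm of b is 5.8310; of x, 81.7000
δb = ε·‖b‖·d = [0.0000 0.0033 0.0062]; solving A·Δx = δb gives ‖Δx‖ = 0.1443
realised ‖Δx‖/‖x‖ = 0.0018
so the bound overstates the realised error by a factor of ≈ 95.2778 (computed from the unrounded values)

0.0018
0.1683
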